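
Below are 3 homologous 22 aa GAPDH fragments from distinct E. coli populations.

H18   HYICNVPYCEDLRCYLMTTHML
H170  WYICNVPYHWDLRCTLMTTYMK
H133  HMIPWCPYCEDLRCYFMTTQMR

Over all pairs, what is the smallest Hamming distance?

Pairwise Hamming distances:
  H18 vs H170: 6
  H18 vs H133: 7
  H170 vs H133: 11
The smallest is 6, between H18 and H170.

6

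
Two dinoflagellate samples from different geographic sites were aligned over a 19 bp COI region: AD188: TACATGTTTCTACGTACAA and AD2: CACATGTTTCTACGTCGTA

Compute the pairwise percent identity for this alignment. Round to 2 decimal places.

Differing sites — 1:T/C; 16:A/C; 17:C/G; 18:A/T.
15 of the 19 sites match, so the percent identity is 15/19 × 100 = 78.95%.

78.95%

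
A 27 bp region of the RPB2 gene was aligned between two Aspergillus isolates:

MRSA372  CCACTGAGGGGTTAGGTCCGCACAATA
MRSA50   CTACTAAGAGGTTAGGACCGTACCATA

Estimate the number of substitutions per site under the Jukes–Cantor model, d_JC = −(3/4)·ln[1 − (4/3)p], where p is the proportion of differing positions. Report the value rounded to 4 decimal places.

0.2635

Mismatches occur at site 2 (C→T), site 6 (G→A), site 9 (G→A), site 17 (T→A), site 21 (C→T), site 24 (A→C).
p = 6/27 = 0.222222.
d = −0.75 · ln(1 − (4/3)·0.222222) = −0.75 · ln(0.703704) = −0.75 · (-0.351397) = 0.2635.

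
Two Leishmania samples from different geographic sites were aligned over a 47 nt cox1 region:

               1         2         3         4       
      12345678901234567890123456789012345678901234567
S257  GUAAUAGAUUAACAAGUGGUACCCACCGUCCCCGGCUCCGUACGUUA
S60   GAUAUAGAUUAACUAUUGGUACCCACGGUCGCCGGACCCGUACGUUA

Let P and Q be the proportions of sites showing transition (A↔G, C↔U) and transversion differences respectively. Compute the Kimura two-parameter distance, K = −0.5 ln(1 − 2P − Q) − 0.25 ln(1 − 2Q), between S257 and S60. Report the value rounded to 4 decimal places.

Mismatches occur at site 2 (U↔A, transversion), site 3 (A↔U, transversion), site 14 (A↔U, transversion), site 16 (G↔U, transversion), site 27 (C↔G, transversion), site 31 (C↔G, transversion), site 36 (C↔A, transversion), site 37 (U↔C, transition).
Of the 8 differences, 1 transition and 7 transversions over 47 sites: P = 1/47 = 0.021277, Q = 7/47 = 0.148936.
d = −0.5·ln(0.808510) − 0.25·ln(0.702128) = −0.5·(-0.212562) − 0.25·(-0.353640) = 0.1947.

0.1947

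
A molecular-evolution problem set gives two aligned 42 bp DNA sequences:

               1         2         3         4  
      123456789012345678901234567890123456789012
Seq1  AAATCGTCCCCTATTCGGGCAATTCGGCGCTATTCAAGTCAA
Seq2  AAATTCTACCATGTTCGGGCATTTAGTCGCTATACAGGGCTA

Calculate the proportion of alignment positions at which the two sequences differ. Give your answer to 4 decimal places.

Differing sites — 5:C/T; 6:G/C; 8:C/A; 11:C/A; 13:A/G; 22:A/T; 25:C/A; 27:G/T; 34:T/A; 37:A/G; 39:T/G; 41:A/T.
There are 12 differences over 42 sites, so p = 12/42 = 0.2857.

0.2857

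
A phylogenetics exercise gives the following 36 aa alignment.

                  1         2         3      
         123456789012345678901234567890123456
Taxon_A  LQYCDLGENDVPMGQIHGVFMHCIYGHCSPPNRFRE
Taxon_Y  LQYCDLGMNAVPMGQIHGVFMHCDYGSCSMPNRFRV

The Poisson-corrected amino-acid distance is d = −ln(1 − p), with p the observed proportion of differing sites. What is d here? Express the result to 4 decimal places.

Mismatches occur at site 8 (E→M), site 10 (D→A), site 24 (I→D), site 27 (H→S), site 30 (P→M), site 36 (E→V).
p = 6/36 = 0.166667.
d = −ln(1 − 0.166667) = −ln(0.833333) = 0.1823.

0.1823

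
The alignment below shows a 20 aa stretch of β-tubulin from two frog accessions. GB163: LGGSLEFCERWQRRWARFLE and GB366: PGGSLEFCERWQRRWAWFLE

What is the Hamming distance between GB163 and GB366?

Differing sites — 1:L/P; 17:R/W.
That gives 2 mismatches out of 20 aligned sites, so the Hamming distance is 2.

2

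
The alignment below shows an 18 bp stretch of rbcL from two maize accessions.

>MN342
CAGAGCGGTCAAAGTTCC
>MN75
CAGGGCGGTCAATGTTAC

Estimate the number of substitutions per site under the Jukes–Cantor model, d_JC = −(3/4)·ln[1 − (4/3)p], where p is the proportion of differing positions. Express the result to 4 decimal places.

The sequences differ at positions 4 (A/G), 13 (A/T), 17 (C/A).
p = 3/18 = 0.166667.
d = −0.75 · ln(1 − (4/3)·0.166667) = −0.75 · ln(0.777777) = −0.75 · (-0.251315) = 0.1885.

0.1885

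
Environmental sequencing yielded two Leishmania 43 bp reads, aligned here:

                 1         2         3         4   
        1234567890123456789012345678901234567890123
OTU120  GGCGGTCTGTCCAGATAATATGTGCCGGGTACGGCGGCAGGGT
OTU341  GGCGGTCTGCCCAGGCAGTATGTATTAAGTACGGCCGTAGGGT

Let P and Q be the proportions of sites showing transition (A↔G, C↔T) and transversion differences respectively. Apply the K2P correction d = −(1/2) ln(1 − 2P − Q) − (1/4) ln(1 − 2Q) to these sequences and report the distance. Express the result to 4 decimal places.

Differing sites — 10:T/C (Ti); 15:A/G (Ti); 16:T/C (Ti); 18:A/G (Ti); 24:G/A (Ti); 25:C/T (Ti); 26:C/T (Ti); 27:G/A (Ti); 28:G/A (Ti); 36:G/C (Tv); 38:C/T (Ti).
Of the 11 differences, 10 transitions and 1 transversion over 43 sites: P = 10/43 = 0.232558, Q = 1/43 = 0.023256.
d = −0.5·ln(0.511628) − 0.25·ln(0.953488) = −0.5·(-0.670157) − 0.25·(-0.047628) = 0.3470.

0.3470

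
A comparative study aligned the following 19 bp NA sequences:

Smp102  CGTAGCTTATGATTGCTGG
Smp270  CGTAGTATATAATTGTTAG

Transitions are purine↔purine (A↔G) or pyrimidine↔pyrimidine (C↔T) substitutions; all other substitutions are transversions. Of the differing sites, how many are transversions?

1

Mismatches occur at site 6 (C→T, transition), site 7 (T→A, transversion), site 11 (G→A, transition), site 16 (C→T, transition), site 18 (G→A, transition).
Of the 5 differences, 4 transitions and 1 transversion, so the answer is 1.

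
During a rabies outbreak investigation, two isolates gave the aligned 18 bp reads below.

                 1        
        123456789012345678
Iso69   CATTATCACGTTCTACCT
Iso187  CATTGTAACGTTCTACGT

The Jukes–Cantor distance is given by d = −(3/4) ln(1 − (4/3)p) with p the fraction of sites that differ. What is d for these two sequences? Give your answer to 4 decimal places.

The sequences differ at positions 5 (A/G), 7 (C/A), 17 (C/G).
p = 3/18 = 0.166667.
d = −0.75 · ln(1 − (4/3)·0.166667) = −0.75 · ln(0.777777) = −0.75 · (-0.251315) = 0.1885.

0.1885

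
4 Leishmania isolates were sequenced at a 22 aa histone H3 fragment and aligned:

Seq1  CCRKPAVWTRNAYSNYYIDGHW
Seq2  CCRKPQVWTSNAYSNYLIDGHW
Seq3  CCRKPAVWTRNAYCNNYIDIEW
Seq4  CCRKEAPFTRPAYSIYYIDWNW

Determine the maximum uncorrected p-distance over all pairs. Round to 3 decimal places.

Pairwise Hamming distances:
  Seq1 vs Seq2: 3
  Seq1 vs Seq3: 4
  Seq1 vs Seq4: 7
  Seq2 vs Seq3: 7
  Seq2 vs Seq4: 10
  Seq3 vs Seq4: 9
The largest is 10 mismatches, between Seq2 and Seq4; p = 10/22 = 0.455.

0.455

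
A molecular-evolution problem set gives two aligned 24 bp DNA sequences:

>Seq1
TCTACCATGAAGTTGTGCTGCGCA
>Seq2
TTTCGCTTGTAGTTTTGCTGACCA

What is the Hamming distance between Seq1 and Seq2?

The sequences differ at positions 2 (C/T), 4 (A/C), 5 (C/G), 7 (A/T), 10 (A/T), 15 (G/T), 21 (C/A), 22 (G/C).
That gives 8 mismatches out of 24 aligned sites, so the Hamming distance is 8.

8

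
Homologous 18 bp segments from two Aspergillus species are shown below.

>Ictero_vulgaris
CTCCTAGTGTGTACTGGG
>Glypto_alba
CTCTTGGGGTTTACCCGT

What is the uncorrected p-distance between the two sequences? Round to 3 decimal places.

0.389

Mismatches occur at site 4 (C/T), site 6 (A/G), site 8 (T/G), site 11 (G/T), site 15 (T/C), site 16 (G/C), site 18 (G/T).
There are 7 differences over 18 sites, so p = 7/18 = 0.389.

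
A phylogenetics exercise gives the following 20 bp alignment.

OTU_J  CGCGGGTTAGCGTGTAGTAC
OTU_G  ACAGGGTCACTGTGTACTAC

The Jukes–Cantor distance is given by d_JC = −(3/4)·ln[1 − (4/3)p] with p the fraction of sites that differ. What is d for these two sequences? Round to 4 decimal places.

Differing sites — 1:C/A; 2:G/C; 3:C/A; 8:T/C; 10:G/C; 11:C/T; 17:G/C.
p = 7/20 = 0.350000.
d = −0.75 · ln(1 − (4/3)·0.350000) = −0.75 · ln(0.533333) = −0.75 · (-0.628609) = 0.4715.

0.4715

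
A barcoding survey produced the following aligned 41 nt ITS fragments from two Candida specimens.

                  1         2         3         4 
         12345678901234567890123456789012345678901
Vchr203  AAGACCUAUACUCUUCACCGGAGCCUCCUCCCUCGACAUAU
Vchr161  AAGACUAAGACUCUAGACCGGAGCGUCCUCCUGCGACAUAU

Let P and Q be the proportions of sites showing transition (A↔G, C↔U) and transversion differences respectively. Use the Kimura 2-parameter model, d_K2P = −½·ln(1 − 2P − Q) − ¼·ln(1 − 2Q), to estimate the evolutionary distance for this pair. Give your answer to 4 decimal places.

Differing sites — 6:C/U (Ti); 7:U/A (Tv); 9:U/G (Tv); 15:U/A (Tv); 16:C/G (Tv); 25:C/G (Tv); 32:C/U (Ti); 33:U/G (Tv).
Of the 8 differences, 2 transitions and 6 transversions over 41 sites: P = 2/41 = 0.048780, Q = 6/41 = 0.146341.
d = −0.5·ln(0.756099) − 0.25·ln(0.707318) = −0.5·(-0.279583) − 0.25·(-0.346275) = 0.2264.

0.2264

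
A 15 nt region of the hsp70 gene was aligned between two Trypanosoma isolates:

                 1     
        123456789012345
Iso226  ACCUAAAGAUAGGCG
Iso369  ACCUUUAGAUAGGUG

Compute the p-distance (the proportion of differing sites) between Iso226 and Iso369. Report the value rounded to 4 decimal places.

0.2000

The sequences differ at positions 5 (A/U), 6 (A/U), 14 (C/U).
There are 3 differences over 15 sites, so p = 3/15 = 0.2000.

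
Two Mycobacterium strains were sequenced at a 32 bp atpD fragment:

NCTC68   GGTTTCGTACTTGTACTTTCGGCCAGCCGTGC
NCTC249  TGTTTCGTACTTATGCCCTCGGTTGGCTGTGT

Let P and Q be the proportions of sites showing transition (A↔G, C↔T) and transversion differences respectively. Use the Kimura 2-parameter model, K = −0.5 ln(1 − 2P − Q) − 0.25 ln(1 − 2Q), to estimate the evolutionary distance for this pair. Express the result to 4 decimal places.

0.4665

Mismatches occur at site 1 (G→T, transversion), site 13 (G→A, transition), site 15 (A→G, transition), site 17 (T→C, transition), site 18 (T→C, transition), site 23 (C→T, transition), site 24 (C→T, transition), site 25 (A→G, transition), site 28 (C→T, transition), site 32 (C→T, transition).
Of the 10 differences, 9 transitions and 1 transversion over 32 sites: P = 9/32 = 0.281250, Q = 1/32 = 0.031250.
d = −0.5·ln(0.406250) − 0.25·ln(0.937500) = −0.5·(-0.900787) − 0.25·(-0.064539) = 0.4665.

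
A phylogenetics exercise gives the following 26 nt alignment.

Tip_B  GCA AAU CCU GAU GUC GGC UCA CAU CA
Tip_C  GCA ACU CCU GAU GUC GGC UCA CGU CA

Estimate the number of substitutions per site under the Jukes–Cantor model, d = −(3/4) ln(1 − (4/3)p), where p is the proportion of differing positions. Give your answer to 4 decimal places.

0.0812

The sequences differ at positions 5 (A/C), 23 (A/G).
p = 2/26 = 0.076923.
d = −0.75 · ln(1 − (4/3)·0.076923) = −0.75 · ln(0.897436) = −0.75 · (-0.108213) = 0.0812.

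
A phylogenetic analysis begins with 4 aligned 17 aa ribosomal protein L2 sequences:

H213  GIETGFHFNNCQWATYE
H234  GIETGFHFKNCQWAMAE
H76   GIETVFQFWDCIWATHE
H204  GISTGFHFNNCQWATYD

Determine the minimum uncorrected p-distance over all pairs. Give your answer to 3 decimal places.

0.118

Pairwise Hamming distances:
  H213 vs H234: 3
  H213 vs H76: 6
  H213 vs H204: 2
  H234 vs H76: 7
  H234 vs H204: 5
  H76 vs H204: 8
The smallest is 2 mismatches, between H213 and H204; p = 2/17 = 0.118.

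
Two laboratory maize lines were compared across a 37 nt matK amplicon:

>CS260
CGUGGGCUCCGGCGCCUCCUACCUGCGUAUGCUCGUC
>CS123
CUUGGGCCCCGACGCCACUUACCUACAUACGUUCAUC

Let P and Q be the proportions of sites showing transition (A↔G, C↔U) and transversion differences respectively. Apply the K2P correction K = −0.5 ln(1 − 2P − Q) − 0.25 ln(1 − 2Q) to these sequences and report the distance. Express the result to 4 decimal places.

0.3618

The sequences differ at positions 2 (G/U, transversion), 8 (U/C, transition), 12 (G/A, transition), 17 (U/A, transversion), 19 (C/U, transition), 25 (G/A, transition), 27 (G/A, transition), 30 (U/C, transition), 32 (C/U, transition), 35 (G/A, transition).
Of the 10 differences, 8 transitions and 2 transversions over 37 sites: P = 8/37 = 0.216216, Q = 2/37 = 0.054054.
d = −0.5·ln(0.513514) − 0.25·ln(0.891892) = −0.5·(-0.666478) − 0.25·(-0.114410) = 0.3618.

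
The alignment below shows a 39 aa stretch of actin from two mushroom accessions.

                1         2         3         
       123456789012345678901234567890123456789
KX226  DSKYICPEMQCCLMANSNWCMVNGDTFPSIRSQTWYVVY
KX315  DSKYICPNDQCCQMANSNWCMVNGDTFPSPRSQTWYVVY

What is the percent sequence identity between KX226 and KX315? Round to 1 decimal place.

89.7%

Mismatches occur at site 8 (E↔N), site 9 (M↔D), site 13 (L↔Q), site 30 (I↔P).
35 of the 39 sites match, so the percent identity is 35/39 × 100 = 89.7%.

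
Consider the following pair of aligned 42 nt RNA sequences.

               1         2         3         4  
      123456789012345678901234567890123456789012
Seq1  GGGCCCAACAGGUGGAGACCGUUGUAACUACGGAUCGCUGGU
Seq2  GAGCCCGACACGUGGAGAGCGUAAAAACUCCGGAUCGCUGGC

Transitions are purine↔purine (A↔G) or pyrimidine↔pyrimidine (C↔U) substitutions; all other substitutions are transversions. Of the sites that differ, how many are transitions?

The sequences differ at positions 2 (G/A, transition), 7 (A/G, transition), 11 (G/C, transversion), 19 (C/G, transversion), 23 (U/A, transversion), 24 (G/A, transition), 25 (U/A, transversion), 30 (A/C, transversion), 42 (U/C, transition).
Of the 9 differences, 4 transitions and 5 transversions, so the answer is 4.

4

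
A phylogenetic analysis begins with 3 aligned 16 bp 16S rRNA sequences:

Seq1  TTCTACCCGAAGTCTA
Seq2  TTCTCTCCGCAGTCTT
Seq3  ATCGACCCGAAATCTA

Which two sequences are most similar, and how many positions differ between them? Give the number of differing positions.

3

Pairwise Hamming distances:
  Seq1 vs Seq2: 4
  Seq1 vs Seq3: 3
  Seq2 vs Seq3: 7
The smallest is 3, between Seq1 and Seq3.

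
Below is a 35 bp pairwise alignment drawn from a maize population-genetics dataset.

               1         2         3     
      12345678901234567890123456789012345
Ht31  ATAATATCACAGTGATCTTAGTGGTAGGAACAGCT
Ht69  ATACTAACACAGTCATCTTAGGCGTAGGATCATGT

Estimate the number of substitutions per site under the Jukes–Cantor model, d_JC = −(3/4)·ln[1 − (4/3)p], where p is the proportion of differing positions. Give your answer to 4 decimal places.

0.2726

Differing sites — 4:A/C; 7:T/A; 14:G/C; 22:T/G; 23:G/C; 30:A/T; 33:G/T; 34:C/G.
p = 8/35 = 0.228571.
d = −0.75 · ln(1 − (4/3)·0.228571) = −0.75 · ln(0.695239) = −0.75 · (-0.363500) = 0.2726.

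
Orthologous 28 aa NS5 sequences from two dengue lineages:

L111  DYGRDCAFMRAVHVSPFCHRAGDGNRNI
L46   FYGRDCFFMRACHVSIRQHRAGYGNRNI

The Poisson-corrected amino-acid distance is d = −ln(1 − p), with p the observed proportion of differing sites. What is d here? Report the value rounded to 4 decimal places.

0.2877

The sequences differ at positions 1 (D/F), 7 (A/F), 12 (V/C), 16 (P/I), 17 (F/R), 18 (C/Q), 23 (D/Y).
p = 7/28 = 0.250000.
d = −ln(1 − 0.250000) = −ln(0.750000) = 0.2877.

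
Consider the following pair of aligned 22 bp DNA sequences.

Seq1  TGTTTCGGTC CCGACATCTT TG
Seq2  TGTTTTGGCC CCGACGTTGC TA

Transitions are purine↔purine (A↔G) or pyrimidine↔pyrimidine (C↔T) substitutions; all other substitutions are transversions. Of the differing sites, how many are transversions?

1

Differing sites — 6:C/T (Ti); 9:T/C (Ti); 16:A/G (Ti); 18:C/T (Ti); 19:T/G (Tv); 20:T/C (Ti); 22:G/A (Ti).
Of the 7 differences, 6 transitions and 1 transversion, so the answer is 1.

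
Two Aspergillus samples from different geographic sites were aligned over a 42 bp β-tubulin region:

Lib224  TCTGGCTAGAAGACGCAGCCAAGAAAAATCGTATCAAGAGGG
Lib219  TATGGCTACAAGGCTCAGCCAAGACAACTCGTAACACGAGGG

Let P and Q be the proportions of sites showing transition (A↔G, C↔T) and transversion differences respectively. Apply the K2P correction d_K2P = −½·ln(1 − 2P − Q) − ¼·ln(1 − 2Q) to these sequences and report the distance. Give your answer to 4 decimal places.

0.2219

Differing sites — 2:C/A (Tv); 9:G/C (Tv); 13:A/G (Ti); 15:G/T (Tv); 25:A/C (Tv); 28:A/C (Tv); 34:T/A (Tv); 37:A/C (Tv).
Of the 8 differences, 1 transition and 7 transversions over 42 sites: P = 1/42 = 0.023810, Q = 7/42 = 0.166667.
d = −0.5·ln(0.785713) − 0.25·ln(0.666666) = −0.5·(-0.241164) − 0.25·(-0.405466) = 0.2219.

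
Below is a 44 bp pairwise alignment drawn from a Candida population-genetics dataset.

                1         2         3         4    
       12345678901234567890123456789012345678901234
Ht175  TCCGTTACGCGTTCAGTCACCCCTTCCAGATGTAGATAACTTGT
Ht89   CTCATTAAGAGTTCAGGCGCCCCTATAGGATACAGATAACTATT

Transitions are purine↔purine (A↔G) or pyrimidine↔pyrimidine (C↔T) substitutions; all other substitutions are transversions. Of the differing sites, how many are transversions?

7

Differing sites — 1:T/C (Ti); 2:C/T (Ti); 4:G/A (Ti); 8:C/A (Tv); 10:C/A (Tv); 17:T/G (Tv); 19:A/G (Ti); 25:T/A (Tv); 26:C/T (Ti); 27:C/A (Tv); 28:A/G (Ti); 32:G/A (Ti); 33:T/C (Ti); 42:T/A (Tv); 43:G/T (Tv).
Of the 15 differences, 8 transitions and 7 transversions, so the answer is 7.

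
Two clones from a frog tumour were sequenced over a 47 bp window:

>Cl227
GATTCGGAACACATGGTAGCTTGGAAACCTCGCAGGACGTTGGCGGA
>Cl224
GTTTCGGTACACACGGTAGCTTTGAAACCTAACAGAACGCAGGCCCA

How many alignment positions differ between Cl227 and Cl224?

Mismatches occur at site 2 (A/T), site 8 (A/T), site 14 (T/C), site 23 (G/T), site 31 (C/A), site 32 (G/A), site 36 (G/A), site 40 (T/C), site 41 (T/A), site 45 (G/C), site 46 (G/C).
That gives 11 mismatches out of 47 aligned sites, so the Hamming distance is 11.

11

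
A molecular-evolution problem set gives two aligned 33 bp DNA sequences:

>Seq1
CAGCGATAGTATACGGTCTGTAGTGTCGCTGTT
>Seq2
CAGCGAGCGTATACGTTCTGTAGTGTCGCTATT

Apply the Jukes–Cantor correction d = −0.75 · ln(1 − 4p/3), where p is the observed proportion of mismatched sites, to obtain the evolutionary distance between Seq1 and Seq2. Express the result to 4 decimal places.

Mismatches occur at site 7 (T↔G), site 8 (A↔C), site 16 (G↔T), site 31 (G↔A).
p = 4/33 = 0.121212.
d = −0.75 · ln(1 − (4/3)·0.121212) = −0.75 · ln(0.838384) = −0.75 · (-0.176279) = 0.1322.

0.1322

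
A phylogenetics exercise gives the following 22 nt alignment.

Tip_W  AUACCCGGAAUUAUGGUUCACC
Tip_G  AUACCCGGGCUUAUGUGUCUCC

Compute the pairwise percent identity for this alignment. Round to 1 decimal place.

Mismatches occur at site 9 (A/G), site 10 (A/C), site 16 (G/U), site 17 (U/G), site 20 (A/U).
17 of the 22 sites match, so the percent identity is 17/22 × 100 = 77.3%.

77.3%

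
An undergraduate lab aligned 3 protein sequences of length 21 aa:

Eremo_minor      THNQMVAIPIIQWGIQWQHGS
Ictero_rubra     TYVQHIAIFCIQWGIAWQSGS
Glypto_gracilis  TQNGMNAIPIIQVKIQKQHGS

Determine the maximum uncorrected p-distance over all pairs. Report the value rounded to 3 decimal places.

Pairwise Hamming distances:
  Eremo_minor vs Ictero_rubra: 8
  Eremo_minor vs Glypto_gracilis: 6
  Ictero_rubra vs Glypto_gracilis: 12
The largest is 12 mismatches, between Ictero_rubra and Glypto_gracilis; p = 12/21 = 0.571.

0.571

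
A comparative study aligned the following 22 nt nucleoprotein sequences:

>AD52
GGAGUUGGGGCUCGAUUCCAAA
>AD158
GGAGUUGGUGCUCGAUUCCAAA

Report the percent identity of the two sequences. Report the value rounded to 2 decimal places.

95.45%

A single mismatch occurs at site 9 (G/U).
21 of the 22 sites match, so the percent identity is 21/22 × 100 = 95.45%.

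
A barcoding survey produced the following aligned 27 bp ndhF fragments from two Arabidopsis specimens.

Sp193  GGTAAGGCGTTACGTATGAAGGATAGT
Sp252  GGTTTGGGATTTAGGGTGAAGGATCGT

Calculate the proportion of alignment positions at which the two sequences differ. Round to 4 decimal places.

0.3333

Mismatches occur at site 4 (A→T), site 5 (A→T), site 8 (C→G), site 9 (G→A), site 12 (A→T), site 13 (C→A), site 15 (T→G), site 16 (A→G), site 25 (A→C).
There are 9 differences over 27 sites, so p = 9/27 = 0.3333.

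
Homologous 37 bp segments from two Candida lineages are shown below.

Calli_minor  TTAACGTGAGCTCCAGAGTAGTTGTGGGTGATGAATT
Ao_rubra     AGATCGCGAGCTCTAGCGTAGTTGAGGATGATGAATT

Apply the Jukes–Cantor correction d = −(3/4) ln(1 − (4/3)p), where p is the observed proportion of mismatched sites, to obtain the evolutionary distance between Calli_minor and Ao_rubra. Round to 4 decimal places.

0.2551

The sequences differ at positions 1 (T/A), 2 (T/G), 4 (A/T), 7 (T/C), 14 (C/T), 17 (A/C), 25 (T/A), 28 (G/A).
p = 8/37 = 0.216216.
d = −0.75 · ln(1 − (4/3)·0.216216) = −0.75 · ln(0.711712) = −0.75 · (-0.340082) = 0.2551.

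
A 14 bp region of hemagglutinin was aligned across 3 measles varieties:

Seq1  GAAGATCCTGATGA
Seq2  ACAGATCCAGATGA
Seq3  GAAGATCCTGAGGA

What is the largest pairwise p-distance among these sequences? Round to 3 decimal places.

0.286

Pairwise Hamming distances:
  Seq1 vs Seq2: 3
  Seq1 vs Seq3: 1
  Seq2 vs Seq3: 4
The largest is 4 mismatches, between Seq2 and Seq3; p = 4/14 = 0.286.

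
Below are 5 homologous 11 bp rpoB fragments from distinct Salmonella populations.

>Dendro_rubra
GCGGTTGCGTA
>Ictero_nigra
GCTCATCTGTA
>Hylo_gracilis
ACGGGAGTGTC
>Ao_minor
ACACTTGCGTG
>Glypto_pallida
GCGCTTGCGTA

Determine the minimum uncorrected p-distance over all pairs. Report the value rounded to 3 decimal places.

Pairwise Hamming distances:
  Dendro_rubra vs Ictero_nigra: 5
  Dendro_rubra vs Hylo_gracilis: 5
  Dendro_rubra vs Ao_minor: 4
  Dendro_rubra vs Glypto_pallida: 1
  Ictero_nigra vs Hylo_gracilis: 7
  Ictero_nigra vs Ao_minor: 6
  Ictero_nigra vs Glypto_pallida: 4
  Hylo_gracilis vs Ao_minor: 6
  Hylo_gracilis vs Glypto_pallida: 6
  Ao_minor vs Glypto_pallida: 3
The smallest is 1 mismatch, between Dendro_rubra and Glypto_pallida; p = 1/11 = 0.091.

0.091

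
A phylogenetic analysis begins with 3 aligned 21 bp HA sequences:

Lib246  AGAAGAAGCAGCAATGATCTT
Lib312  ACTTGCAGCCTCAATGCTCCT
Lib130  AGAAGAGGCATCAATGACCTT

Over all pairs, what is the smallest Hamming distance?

Pairwise Hamming distances:
  Lib246 vs Lib312: 8
  Lib246 vs Lib130: 3
  Lib312 vs Lib130: 9
The smallest is 3, between Lib246 and Lib130.

3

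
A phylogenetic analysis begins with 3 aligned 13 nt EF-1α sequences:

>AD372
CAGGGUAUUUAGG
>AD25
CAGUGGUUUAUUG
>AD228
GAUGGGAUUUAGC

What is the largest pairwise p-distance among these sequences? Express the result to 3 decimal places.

Pairwise Hamming distances:
  AD372 vs AD25: 6
  AD372 vs AD228: 4
  AD25 vs AD228: 8
The largest is 8 mismatches, between AD25 and AD228; p = 8/13 = 0.615.

0.615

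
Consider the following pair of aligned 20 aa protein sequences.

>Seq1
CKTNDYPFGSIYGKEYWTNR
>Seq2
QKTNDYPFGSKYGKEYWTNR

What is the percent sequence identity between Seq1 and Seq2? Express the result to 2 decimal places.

90.00%

The sequences differ at positions 1 (C/Q), 11 (I/K).
18 of the 20 sites match, so the percent identity is 18/20 × 100 = 90.00%.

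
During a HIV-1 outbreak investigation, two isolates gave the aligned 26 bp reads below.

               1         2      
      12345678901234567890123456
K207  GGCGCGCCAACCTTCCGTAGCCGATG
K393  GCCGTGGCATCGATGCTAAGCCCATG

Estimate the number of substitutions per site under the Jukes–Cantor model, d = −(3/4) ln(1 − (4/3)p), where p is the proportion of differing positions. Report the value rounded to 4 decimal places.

0.5393

The sequences differ at positions 2 (G/C), 5 (C/T), 7 (C/G), 10 (A/T), 12 (C/G), 13 (T/A), 15 (C/G), 17 (G/T), 18 (T/A), 23 (G/C).
p = 10/26 = 0.384615.
d = −0.75 · ln(1 − (4/3)·0.384615) = −0.75 · ln(0.487180) = −0.75 · (-0.719122) = 0.5393.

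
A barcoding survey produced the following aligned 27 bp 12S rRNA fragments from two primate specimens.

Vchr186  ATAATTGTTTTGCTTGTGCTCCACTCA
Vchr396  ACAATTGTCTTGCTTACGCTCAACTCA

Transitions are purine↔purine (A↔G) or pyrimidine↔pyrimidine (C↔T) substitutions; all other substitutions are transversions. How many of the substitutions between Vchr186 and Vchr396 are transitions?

Mismatches occur at site 2 (T↔C, transition), site 9 (T↔C, transition), site 16 (G↔A, transition), site 17 (T↔C, transition), site 22 (C↔A, transversion).
Of the 5 differences, 4 transitions and 1 transversion, so the answer is 4.

4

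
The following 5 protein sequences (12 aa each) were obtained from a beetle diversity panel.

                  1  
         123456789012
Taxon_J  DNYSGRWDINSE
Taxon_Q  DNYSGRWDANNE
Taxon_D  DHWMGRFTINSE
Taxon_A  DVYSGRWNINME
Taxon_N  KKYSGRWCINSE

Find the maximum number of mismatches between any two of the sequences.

7

Pairwise Hamming distances:
  Taxon_J vs Taxon_Q: 2
  Taxon_J vs Taxon_D: 5
  Taxon_J vs Taxon_A: 3
  Taxon_J vs Taxon_N: 3
  Taxon_Q vs Taxon_D: 7
  Taxon_Q vs Taxon_A: 4
  Taxon_Q vs Taxon_N: 5
  Taxon_D vs Taxon_A: 6
  Taxon_D vs Taxon_N: 6
  Taxon_A vs Taxon_N: 4
The largest is 7, between Taxon_Q and Taxon_D.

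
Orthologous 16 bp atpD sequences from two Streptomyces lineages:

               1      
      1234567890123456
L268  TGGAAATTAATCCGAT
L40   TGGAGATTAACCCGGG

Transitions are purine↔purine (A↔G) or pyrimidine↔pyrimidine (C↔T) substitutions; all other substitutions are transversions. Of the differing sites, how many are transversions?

1

The sequences differ at positions 5 (A/G, transition), 11 (T/C, transition), 15 (A/G, transition), 16 (T/G, transversion).
Of the 4 differences, 3 transitions and 1 transversion, so the answer is 1.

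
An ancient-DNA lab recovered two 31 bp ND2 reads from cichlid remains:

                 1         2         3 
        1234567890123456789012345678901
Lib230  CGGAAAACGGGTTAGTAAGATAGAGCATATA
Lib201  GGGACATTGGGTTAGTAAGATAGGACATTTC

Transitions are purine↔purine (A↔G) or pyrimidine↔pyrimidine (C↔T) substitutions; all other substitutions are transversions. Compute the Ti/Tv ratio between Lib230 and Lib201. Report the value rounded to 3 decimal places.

0.600

Differing sites — 1:C/G (Tv); 5:A/C (Tv); 7:A/T (Tv); 8:C/T (Ti); 24:A/G (Ti); 25:G/A (Ti); 29:A/T (Tv); 31:A/C (Tv).
Of the 8 differences, 3 transitions and 5 transversions, so Ti/Tv = 3/5 = 0.600.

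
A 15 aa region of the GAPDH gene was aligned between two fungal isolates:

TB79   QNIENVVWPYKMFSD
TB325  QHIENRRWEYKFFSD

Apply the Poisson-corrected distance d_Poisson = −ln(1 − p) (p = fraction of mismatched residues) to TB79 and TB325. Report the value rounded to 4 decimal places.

0.4055

Differing sites — 2:N/H; 6:V/R; 7:V/R; 9:P/E; 12:M/F.
p = 5/15 = 0.333333.
d = −ln(1 − 0.333333) = −ln(0.666667) = 0.4055.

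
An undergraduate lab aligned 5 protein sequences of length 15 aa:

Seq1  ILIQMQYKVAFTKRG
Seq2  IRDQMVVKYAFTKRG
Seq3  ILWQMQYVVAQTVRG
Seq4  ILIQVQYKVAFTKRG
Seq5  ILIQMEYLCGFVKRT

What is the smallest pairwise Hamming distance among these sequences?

Pairwise Hamming distances:
  Seq1 vs Seq2: 5
  Seq1 vs Seq3: 4
  Seq1 vs Seq4: 1
  Seq1 vs Seq5: 6
  Seq2 vs Seq3: 8
  Seq2 vs Seq4: 6
  Seq2 vs Seq5: 9
  Seq3 vs Seq4: 5
  Seq3 vs Seq5: 9
  Seq4 vs Seq5: 7
The smallest is 1, between Seq1 and Seq4.

1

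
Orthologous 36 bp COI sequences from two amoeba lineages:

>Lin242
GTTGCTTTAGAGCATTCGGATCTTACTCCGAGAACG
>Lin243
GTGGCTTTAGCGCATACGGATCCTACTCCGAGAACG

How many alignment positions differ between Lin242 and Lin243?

4

Differing sites — 3:T/G; 11:A/C; 16:T/A; 23:T/C.
That gives 4 mismatches out of 36 aligned sites, so the Hamming distance is 4.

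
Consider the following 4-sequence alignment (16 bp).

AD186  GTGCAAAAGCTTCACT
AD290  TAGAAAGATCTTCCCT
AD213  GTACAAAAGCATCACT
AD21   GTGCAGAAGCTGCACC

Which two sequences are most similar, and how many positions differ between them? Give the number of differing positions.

2

Pairwise Hamming distances:
  AD186 vs AD290: 6
  AD186 vs AD213: 2
  AD186 vs AD21: 3
  AD290 vs AD213: 8
  AD290 vs AD21: 9
  AD213 vs AD21: 5
The smallest is 2, between AD186 and AD213.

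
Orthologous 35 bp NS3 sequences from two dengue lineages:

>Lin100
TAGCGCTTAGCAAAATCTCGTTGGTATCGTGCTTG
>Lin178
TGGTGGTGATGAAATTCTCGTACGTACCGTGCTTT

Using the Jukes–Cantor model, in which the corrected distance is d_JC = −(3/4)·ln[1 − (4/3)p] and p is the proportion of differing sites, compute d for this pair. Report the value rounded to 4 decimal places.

Mismatches occur at site 2 (A↔G), site 4 (C↔T), site 6 (C↔G), site 8 (T↔G), site 10 (G↔T), site 11 (C↔G), site 15 (A↔T), site 22 (T↔A), site 23 (G↔C), site 27 (T↔C), site 35 (G↔T).
p = 11/35 = 0.314286.
d = −0.75 · ln(1 − (4/3)·0.314286) = −0.75 · ln(0.580952) = −0.75 · (-0.543087) = 0.4073.

0.4073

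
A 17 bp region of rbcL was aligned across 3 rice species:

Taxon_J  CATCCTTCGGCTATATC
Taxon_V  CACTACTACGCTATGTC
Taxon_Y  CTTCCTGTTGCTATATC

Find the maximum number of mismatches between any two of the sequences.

Pairwise Hamming distances:
  Taxon_J vs Taxon_V: 7
  Taxon_J vs Taxon_Y: 4
  Taxon_V vs Taxon_Y: 9
The largest is 9, between Taxon_V and Taxon_Y.

9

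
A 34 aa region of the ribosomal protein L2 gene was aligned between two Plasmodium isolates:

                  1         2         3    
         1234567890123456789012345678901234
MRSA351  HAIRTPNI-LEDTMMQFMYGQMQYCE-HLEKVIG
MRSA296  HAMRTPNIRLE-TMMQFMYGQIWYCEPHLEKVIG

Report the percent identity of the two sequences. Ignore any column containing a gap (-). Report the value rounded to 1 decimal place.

Excluding the 3 gap columns leaves 31 comparable sites.
Mismatches occur at site 3 (I→M), site 22 (M→I), site 23 (Q→W).
28 of the 31 comparable sites match, so the percent identity is 28/31 × 100 = 90.3%.

90.3%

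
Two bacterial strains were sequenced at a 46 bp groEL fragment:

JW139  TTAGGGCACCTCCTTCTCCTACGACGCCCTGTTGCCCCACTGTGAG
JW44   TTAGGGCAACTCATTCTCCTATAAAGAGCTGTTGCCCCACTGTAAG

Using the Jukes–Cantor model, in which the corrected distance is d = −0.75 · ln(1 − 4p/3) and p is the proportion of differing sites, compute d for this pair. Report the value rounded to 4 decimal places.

0.1979

The sequences differ at positions 9 (C/A), 13 (C/A), 22 (C/T), 23 (G/A), 25 (C/A), 27 (C/A), 28 (C/G), 44 (G/A).
p = 8/46 = 0.173913.
d = −0.75 · ln(1 − (4/3)·0.173913) = −0.75 · ln(0.768116) = −0.75 · (-0.263815) = 0.1979.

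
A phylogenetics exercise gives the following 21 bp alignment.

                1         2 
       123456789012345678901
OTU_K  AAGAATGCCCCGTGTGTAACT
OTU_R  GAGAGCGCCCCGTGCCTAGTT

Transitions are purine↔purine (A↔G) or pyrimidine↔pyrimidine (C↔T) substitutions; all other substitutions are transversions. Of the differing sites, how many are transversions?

1

Differing sites — 1:A/G (Ti); 5:A/G (Ti); 6:T/C (Ti); 15:T/C (Ti); 16:G/C (Tv); 19:A/G (Ti); 20:C/T (Ti).
Of the 7 differences, 6 transitions and 1 transversion, so the answer is 1.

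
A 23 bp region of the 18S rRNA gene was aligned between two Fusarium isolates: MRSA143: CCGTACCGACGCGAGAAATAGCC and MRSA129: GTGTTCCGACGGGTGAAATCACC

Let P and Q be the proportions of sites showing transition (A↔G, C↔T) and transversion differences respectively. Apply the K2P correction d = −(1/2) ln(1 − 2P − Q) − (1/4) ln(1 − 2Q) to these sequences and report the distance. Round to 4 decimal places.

0.3909

Differing sites — 1:C/G (Tv); 2:C/T (Ti); 5:A/T (Tv); 12:C/G (Tv); 14:A/T (Tv); 20:A/C (Tv); 21:G/A (Ti).
Of the 7 differences, 2 transitions and 5 transversions over 23 sites: P = 2/23 = 0.086957, Q = 5/23 = 0.217391.
d = −0.5·ln(0.608695) − 0.25·ln(0.565218) = −0.5·(-0.496438) − 0.25·(-0.570544) = 0.3909.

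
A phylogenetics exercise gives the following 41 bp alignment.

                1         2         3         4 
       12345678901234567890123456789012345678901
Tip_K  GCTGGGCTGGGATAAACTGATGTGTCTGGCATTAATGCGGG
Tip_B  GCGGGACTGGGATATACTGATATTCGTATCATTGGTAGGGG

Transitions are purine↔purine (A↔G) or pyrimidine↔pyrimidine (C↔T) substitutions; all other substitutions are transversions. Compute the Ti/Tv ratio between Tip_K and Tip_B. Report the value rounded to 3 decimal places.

1.167

Differing sites — 3:T/G (Tv); 6:G/A (Ti); 15:A/T (Tv); 22:G/A (Ti); 24:G/T (Tv); 25:T/C (Ti); 26:C/G (Tv); 28:G/A (Ti); 29:G/T (Tv); 34:A/G (Ti); 35:A/G (Ti); 37:G/A (Ti); 38:C/G (Tv).
Of the 13 differences, 7 transitions and 6 transversions, so Ti/Tv = 7/6 = 1.167.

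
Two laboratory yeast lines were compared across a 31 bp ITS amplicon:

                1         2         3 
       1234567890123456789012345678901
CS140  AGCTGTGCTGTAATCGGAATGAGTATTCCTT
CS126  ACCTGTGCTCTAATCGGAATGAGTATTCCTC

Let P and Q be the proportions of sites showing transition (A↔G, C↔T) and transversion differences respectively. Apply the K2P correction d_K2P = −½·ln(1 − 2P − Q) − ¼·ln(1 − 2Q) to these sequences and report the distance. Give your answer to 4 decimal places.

The sequences differ at positions 2 (G/C, transversion), 10 (G/C, transversion), 31 (T/C, transition).
Of the 3 differences, 1 transition and 2 transversions over 31 sites: P = 1/31 = 0.032258, Q = 2/31 = 0.064516.
d = −0.5·ln(0.870968) − 0.25·ln(0.870968) = −0.5·(-0.138150) − 0.25·(-0.138150) = 0.1036.

0.1036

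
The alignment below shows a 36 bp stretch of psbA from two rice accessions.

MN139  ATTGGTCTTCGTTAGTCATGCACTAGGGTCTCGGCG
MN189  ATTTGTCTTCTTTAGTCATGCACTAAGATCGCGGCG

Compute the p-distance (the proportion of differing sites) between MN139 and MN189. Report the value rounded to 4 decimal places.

0.1389

Mismatches occur at site 4 (G/T), site 11 (G/T), site 26 (G/A), site 28 (G/A), site 31 (T/G).
There are 5 differences over 36 sites, so p = 5/36 = 0.1389.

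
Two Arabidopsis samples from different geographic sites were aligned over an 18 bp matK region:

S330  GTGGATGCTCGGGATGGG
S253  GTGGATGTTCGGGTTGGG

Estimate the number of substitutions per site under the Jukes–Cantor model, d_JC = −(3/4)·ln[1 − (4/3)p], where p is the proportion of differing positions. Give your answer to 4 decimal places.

Mismatches occur at site 8 (C↔T), site 14 (A↔T).
p = 2/18 = 0.111111.
d = −0.75 · ln(1 − (4/3)·0.111111) = −0.75 · ln(0.851852) = −0.75 · (-0.160342) = 0.1203.

0.1203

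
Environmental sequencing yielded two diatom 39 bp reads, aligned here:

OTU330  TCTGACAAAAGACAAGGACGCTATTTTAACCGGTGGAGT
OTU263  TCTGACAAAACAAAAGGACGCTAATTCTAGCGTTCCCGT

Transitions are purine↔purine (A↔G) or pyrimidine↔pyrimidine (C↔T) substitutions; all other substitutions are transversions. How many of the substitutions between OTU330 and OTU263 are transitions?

The sequences differ at positions 11 (G/C, transversion), 13 (C/A, transversion), 24 (T/A, transversion), 27 (T/C, transition), 28 (A/T, transversion), 30 (C/G, transversion), 33 (G/T, transversion), 35 (G/C, transversion), 36 (G/C, transversion), 37 (A/C, transversion).
Of the 10 differences, 1 transition and 9 transversions, so the answer is 1.

1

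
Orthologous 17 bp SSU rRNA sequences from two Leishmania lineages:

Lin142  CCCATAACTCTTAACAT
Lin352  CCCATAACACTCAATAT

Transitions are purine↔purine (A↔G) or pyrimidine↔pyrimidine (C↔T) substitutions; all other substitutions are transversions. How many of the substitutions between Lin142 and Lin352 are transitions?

Differing sites — 9:T/A (Tv); 12:T/C (Ti); 15:C/T (Ti).
Of the 3 differences, 2 transitions and 1 transversion, so the answer is 2.

2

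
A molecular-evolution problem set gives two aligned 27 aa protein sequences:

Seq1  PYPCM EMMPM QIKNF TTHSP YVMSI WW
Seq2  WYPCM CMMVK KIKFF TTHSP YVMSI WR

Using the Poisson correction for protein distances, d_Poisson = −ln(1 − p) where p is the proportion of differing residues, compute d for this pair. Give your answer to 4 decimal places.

The sequences differ at positions 1 (P/W), 6 (E/C), 9 (P/V), 10 (M/K), 11 (Q/K), 14 (N/F), 27 (W/R).
p = 7/27 = 0.259259.
d = −ln(1 − 0.259259) = −ln(0.740741) = 0.3001.

0.3001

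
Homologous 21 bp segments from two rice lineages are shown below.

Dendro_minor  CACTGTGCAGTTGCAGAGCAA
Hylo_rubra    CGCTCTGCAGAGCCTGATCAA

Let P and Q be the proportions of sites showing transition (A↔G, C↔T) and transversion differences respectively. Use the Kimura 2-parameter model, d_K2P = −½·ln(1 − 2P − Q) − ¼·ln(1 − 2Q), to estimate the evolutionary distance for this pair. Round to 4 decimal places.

0.4516

Mismatches occur at site 2 (A↔G, transition), site 5 (G↔C, transversion), site 11 (T↔A, transversion), site 12 (T↔G, transversion), site 13 (G↔C, transversion), site 15 (A↔T, transversion), site 18 (G↔T, transversion).
Of the 7 differences, 1 transition and 6 transversions over 21 sites: P = 1/21 = 0.047619, Q = 6/21 = 0.285714.
d = −0.5·ln(0.619048) − 0.25·ln(0.428572) = −0.5·(-0.479572) − 0.25·(-0.847297) = 0.4516.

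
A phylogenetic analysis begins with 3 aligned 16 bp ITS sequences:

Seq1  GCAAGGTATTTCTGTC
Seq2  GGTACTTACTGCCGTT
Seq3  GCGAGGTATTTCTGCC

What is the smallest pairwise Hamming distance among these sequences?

2

Pairwise Hamming distances:
  Seq1 vs Seq2: 8
  Seq1 vs Seq3: 2
  Seq2 vs Seq3: 9
The smallest is 2, between Seq1 and Seq3.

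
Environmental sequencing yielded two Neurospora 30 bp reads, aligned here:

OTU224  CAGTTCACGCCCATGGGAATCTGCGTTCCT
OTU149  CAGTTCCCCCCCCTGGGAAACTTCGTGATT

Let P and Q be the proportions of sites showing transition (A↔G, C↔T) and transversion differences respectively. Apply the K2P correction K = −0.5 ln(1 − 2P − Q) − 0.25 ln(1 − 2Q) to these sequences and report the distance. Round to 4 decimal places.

Mismatches occur at site 7 (A↔C, transversion), site 9 (G↔C, transversion), site 13 (A↔C, transversion), site 20 (T↔A, transversion), site 23 (G↔T, transversion), site 27 (T↔G, transversion), site 28 (C↔A, transversion), site 29 (C↔T, transition).
Of the 8 differences, 1 transition and 7 transversions over 30 sites: P = 1/30 = 0.033333, Q = 7/30 = 0.233333.
d = −0.5·ln(0.700001) − 0.25·ln(0.533334) = −0.5·(-0.356674) − 0.25·(-0.628607) = 0.3355.

0.3355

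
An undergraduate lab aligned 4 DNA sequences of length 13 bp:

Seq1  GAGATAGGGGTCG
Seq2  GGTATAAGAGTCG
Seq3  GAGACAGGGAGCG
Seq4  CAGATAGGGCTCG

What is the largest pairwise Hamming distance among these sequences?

Pairwise Hamming distances:
  Seq1 vs Seq2: 4
  Seq1 vs Seq3: 3
  Seq1 vs Seq4: 2
  Seq2 vs Seq3: 7
  Seq2 vs Seq4: 6
  Seq3 vs Seq4: 4
The largest is 7, between Seq2 and Seq3.

7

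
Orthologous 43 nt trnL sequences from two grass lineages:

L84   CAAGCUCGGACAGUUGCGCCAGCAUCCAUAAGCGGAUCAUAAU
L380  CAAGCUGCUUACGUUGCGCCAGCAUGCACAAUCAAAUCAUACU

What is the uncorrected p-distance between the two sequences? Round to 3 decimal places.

Mismatches occur at site 7 (C/G), site 8 (G/C), site 9 (G/U), site 10 (A/U), site 11 (C/A), site 12 (A/C), site 26 (C/G), site 29 (U/C), site 32 (G/U), site 34 (G/A), site 35 (G/A), site 42 (A/C).
There are 12 differences over 43 sites, so p = 12/43 = 0.279.

0.279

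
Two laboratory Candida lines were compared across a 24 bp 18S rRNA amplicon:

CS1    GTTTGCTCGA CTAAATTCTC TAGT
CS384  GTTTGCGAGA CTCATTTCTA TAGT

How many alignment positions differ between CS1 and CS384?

Differing sites — 7:T/G; 8:C/A; 13:A/C; 15:A/T; 20:C/A.
That gives 5 mismatches out of 24 aligned sites, so the Hamming distance is 5.

5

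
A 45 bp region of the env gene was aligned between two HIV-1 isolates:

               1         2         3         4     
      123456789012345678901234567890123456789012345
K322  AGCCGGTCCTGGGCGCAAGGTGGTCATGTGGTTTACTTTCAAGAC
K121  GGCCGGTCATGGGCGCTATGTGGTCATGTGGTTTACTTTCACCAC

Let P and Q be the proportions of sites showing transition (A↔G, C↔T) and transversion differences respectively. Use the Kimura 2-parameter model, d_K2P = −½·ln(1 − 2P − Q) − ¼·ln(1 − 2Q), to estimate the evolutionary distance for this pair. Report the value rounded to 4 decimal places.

The sequences differ at positions 1 (A/G, transition), 9 (C/A, transversion), 17 (A/T, transversion), 19 (G/T, transversion), 42 (A/C, transversion), 43 (G/C, transversion).
Of the 6 differences, 1 transition and 5 transversions over 45 sites: P = 1/45 = 0.022222, Q = 5/45 = 0.111111.
d = −0.5·ln(0.844445) − 0.25·ln(0.777778) = −0.5·(-0.169076) − 0.25·(-0.251314) = 0.1474.

0.1474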